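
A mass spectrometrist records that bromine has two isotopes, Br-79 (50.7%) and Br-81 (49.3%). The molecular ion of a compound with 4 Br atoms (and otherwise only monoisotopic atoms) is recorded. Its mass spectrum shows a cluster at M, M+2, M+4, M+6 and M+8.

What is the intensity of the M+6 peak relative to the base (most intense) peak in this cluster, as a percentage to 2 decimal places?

Term probabilities: M 0.0661, M+2 0.2570, M+4 0.3749, M+6 0.2430, M+8 0.0591. Base peak = M+4.
P(M+4) = C(4,2) × 0.507^2 × 0.493^2 = 6 × 0.257049 × 0.243049 = 0.374853 (base)
P(M+6) = C(4,3) × 0.507^1 × 0.493^3 = 4 × 0.5070 × 0.11982316 = 0.243001
Relative intensity = 0.243001 / 0.374853 × 100 = 64.83

64.83%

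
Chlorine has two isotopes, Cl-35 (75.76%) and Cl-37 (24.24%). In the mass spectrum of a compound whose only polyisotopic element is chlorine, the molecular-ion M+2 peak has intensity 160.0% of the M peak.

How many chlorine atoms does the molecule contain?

With n Cl atoms, P(M+2)/P(M) = C(n,1)·p^(n−1)q / p^n = n·q/p = n · 0.2424/0.7576.
n = 1.600 × 0.7576/0.2424 = 5.00 ≈ 5

5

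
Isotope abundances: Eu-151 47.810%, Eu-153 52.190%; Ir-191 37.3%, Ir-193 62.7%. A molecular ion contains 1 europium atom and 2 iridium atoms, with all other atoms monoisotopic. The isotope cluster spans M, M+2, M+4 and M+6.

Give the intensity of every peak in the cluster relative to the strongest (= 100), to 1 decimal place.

15.4 : 68.6 : 100.0 : 47.5

Europium pattern (n=1): 0.4781 : 0.5219
Iridium pattern (n=2): 0.139129 : 0.467742 : 0.393129
Convolve the two distributions (both contribute in 2-u steps):
  M: 0.4781×0.139129 = 0.066518
  M+2: 0.4781×0.467742 + 0.5219×0.139129 = 0.296239
  M+4: 0.4781×0.393129 + 0.5219×0.467742 = 0.432070
  M+6: 0.5219×0.393129 = 0.205174
Scale to base peak (0.432070) = 100: 15.4 : 68.6 : 100.0 : 47.5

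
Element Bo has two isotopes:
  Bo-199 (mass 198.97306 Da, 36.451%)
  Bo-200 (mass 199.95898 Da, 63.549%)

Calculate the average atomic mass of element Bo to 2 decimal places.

Ar = Σ fᵢ·mᵢ = 0.36451 × 198.97306 + 0.63549 × 199.95898
= 72.527670 + 127.071932 = 199.599602 Da

199.60 Da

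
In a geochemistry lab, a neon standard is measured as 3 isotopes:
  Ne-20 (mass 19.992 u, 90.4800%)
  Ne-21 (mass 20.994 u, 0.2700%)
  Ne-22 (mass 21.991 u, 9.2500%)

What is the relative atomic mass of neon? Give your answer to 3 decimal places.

20.180 u

The abundance-weighted mean is 0.904800 × 19.992 + 0.002700 × 20.994 + 0.092500 × 21.991
= 18.0888 + 0.0567 + 2.0342 = 20.1797 u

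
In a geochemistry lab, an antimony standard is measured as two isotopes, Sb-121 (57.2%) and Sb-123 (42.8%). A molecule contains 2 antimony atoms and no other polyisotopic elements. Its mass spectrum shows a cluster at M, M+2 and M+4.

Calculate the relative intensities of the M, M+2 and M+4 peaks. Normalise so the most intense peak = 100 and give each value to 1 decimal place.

66.8 : 100.0 : 37.4

The 2 Sb atoms are independent, so intensities follow the terms of (0.572 + 0.428)^2.
P(M) = 0.572^2 = 0.327184
P(M+2) = 2 × 0.572^1 × 0.428^1 = 0.489632
P(M+4) = 0.428^2 = 0.183184
The M+2 peak is largest (0.489632); scaling to 100 gives 66.8 : 100.0 : 37.4.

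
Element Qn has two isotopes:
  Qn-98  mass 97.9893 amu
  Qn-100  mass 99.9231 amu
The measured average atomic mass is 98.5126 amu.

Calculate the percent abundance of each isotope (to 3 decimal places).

Qn-98: 72.939%, Qn-100: 27.061%

Writing the weighted mean with unknown fraction x of Qn-98:
97.9893·x + 99.9231·(1 − x) = 98.5126
(97.9893 − 99.9231)·x = 98.5126 − 99.9231
x = -1.4105 / -1.9338 = 0.72939 → 72.939% Qn-98, 27.061% Qn-100.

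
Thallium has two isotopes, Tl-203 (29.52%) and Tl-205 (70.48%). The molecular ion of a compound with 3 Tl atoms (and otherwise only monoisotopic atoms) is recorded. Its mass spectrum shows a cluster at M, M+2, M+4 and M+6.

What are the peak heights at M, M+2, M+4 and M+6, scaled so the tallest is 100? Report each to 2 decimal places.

The 3 Tl atoms are independent, so intensities follow the terms of (0.2952 + 0.7048)^3.
P(M) = 0.2952^3 = 0.025725
P(M+2) = 3 × 0.2952^2 × 0.7048^1 = 0.184255
P(M+4) = 3 × 0.2952^1 × 0.7048^2 = 0.439916
P(M+6) = 0.7048^3 = 0.350104
The M+4 peak is largest (0.439916); scaling to 100 gives 5.85 : 41.88 : 100.00 : 79.58.

5.85 : 41.88 : 100.00 : 79.58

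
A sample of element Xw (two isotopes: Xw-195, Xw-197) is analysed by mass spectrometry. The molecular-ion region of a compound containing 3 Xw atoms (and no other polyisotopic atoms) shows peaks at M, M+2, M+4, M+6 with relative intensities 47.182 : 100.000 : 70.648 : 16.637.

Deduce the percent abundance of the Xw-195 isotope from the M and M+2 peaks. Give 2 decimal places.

Let p = fractional abundance of Xw-195. I(M+2)/I(M) = [C(3,1)·p^2·(1−p)] / p^3 = 3·(1−p)/p = 100.000/47.182 = 2.1195
(1−p)/p = 2.1195/3 = 0.7065  ⇒  p = 1/(1 + 0.7065) = 0.5860
Xw-195: 58.60%, Xw-197: 41.40%.

58.60%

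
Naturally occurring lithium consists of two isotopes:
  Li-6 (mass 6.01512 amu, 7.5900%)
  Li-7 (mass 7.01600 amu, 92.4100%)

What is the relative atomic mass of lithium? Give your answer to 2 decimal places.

6.94 amu

The abundance-weighted mean is 0.075900 × 6.01512 + 0.924100 × 7.01600
= 0.456548 + 6.483486 = 6.940034 amu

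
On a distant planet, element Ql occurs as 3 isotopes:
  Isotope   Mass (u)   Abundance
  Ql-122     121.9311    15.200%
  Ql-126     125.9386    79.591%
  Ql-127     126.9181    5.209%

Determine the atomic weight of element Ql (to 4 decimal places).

125.3805 u

Average mass = Σ (abundance × isotope mass) = 0.15200 × 121.9311 + 0.79591 × 125.9386 + 0.05209 × 126.9181
= 18.53353 + 100.23579 + 6.61116 = 125.38048 u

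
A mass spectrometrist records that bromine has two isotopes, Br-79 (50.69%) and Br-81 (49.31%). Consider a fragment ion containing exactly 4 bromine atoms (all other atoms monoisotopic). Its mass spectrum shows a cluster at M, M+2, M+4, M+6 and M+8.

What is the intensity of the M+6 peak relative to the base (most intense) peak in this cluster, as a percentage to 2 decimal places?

64.85%

Binomial terms of (0.5069 + 0.4931)^4: M 0.0660, M+2 0.2569, M+4 0.3749, M+6 0.2431, M+8 0.0591 → M+4 is the base peak.
P(M+4) = C(4,2) × 0.5069^2 × 0.4931^2 = 6 × 0.25694761 × 0.24314761 = 0.374857 (base)
P(M+6) = C(4,3) × 0.5069^1 × 0.4931^3 = 4 × 0.5069 × 0.11989609 = 0.243101
Relative intensity = 0.243101 / 0.374857 × 100 = 64.85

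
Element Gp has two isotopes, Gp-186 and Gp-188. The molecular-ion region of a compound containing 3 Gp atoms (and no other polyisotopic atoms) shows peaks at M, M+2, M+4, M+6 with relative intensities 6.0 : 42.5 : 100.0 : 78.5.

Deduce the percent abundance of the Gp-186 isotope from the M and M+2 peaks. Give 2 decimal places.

29.75%

If p is the fraction of Gp that is Gp-186, then I(M+2)/I(M) = [C(3,1)·p^2·(1−p)] / p^3 = 3·(1−p)/p = 42.5/6.0 = 7.0833
(1−p)/p = 7.0833/3 = 2.3611  ⇒  p = 1/(1 + 2.3611) = 0.2975
Gp-186: 29.75%, Gp-188: 70.25%.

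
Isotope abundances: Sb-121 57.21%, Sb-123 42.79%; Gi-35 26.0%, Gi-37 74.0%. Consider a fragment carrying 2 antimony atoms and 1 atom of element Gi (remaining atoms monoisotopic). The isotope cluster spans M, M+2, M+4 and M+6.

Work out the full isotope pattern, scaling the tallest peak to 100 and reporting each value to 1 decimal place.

Antimony pattern (n=2): 0.32729841 : 0.48960318 : 0.18309841
Element Gi pattern (n=1): 0.2600 : 0.7400
Convolve the two distributions (both contribute in 2-u steps):
  M: 0.32729841×0.2600 = 0.085098
  M+2: 0.32729841×0.7400 + 0.48960318×0.2600 = 0.369498
  M+4: 0.48960318×0.7400 + 0.18309841×0.2600 = 0.409912
  M+6: 0.18309841×0.7400 = 0.135493
Scale to base peak (0.409912) = 100: 20.8 : 90.1 : 100.0 : 33.1

20.8 : 90.1 : 100.0 : 33.1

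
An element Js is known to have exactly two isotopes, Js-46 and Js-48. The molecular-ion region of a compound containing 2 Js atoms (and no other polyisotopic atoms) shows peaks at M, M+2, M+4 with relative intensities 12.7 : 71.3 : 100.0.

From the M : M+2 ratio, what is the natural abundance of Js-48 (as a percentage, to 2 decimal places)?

73.73%

Write p for the Js-46 fraction. I(M+2)/I(M) = [C(2,1)·p^1·(1−p)] / p^2 = 2·(1−p)/p = 71.3/12.7 = 5.6142
(1−p)/p = 5.6142/2 = 2.8071  ⇒  p = 1/(1 + 2.8071) = 0.2627
Js-46: 26.27%, Js-48: 73.73%.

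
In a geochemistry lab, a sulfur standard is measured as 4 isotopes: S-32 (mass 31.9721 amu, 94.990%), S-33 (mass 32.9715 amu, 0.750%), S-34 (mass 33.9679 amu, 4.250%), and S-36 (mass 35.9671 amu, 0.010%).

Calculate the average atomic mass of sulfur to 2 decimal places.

32.06 amu

Weight each isotope mass by its fractional abundance: 0.94990 × 31.9721 + 0.00750 × 32.9715 + 0.04250 × 33.9679 + 0.00010 × 35.9671
= 30.37030 + 0.24729 + 1.44364 + 0.00360 = 32.06483 amu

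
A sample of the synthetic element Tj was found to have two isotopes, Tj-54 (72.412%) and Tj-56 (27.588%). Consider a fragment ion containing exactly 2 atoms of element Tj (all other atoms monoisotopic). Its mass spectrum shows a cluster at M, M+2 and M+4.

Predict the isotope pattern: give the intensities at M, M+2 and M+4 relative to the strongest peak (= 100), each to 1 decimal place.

Each Tj atom is independently Tj-54 (p = 0.72412) or Tj-56 (q = 0.27588); the cluster is the binomial expansion (p + q)^2.
P(M) = 0.72412^2 = 0.524350
P(M+2) = 2 × 0.72412^1 × 0.27588^1 = 0.399540
P(M+4) = 0.27588^2 = 0.076110
The M peak is largest (0.524350); scaling to 100 gives 100.0 : 76.2 : 14.5.

100.0 : 76.2 : 14.5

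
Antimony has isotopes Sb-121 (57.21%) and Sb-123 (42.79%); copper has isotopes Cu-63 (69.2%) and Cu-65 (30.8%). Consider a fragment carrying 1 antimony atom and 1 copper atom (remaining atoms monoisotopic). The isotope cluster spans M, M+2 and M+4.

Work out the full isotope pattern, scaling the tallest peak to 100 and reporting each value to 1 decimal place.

Antimony pattern (n=1): 0.5721 : 0.4279
Copper pattern (n=1): 0.6920 : 0.3080
Convolve the two distributions (both contribute in 2-u steps):
  M: 0.5721×0.6920 = 0.395893
  M+2: 0.5721×0.3080 + 0.4279×0.6920 = 0.472314
  M+4: 0.4279×0.3080 = 0.131793
Scale to base peak (0.472314) = 100: 83.8 : 100.0 : 27.9

83.8 : 100.0 : 27.9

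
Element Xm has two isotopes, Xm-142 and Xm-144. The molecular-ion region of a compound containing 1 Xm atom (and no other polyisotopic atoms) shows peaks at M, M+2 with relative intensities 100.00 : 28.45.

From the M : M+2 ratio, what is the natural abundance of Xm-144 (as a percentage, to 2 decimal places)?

Let p = fractional abundance of Xm-142. I(M+2)/I(M) = [C(1,1)·p^0·(1−p)] / p^1 = 1·(1−p)/p = 28.45/100.00 = 0.2845
(1−p)/p = 0.2845/1 = 0.2845  ⇒  p = 1/(1 + 0.2845) = 0.7785
Xm-142: 77.85%, Xm-144: 22.15%.

22.15%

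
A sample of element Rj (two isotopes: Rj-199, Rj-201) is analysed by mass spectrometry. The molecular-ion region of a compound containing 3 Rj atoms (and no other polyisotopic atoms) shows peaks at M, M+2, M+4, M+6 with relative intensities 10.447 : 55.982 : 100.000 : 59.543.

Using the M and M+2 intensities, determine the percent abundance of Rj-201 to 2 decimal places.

64.11%

Write p for the Rj-199 fraction. I(M+2)/I(M) = [C(3,1)·p^2·(1−p)] / p^3 = 3·(1−p)/p = 55.982/10.447 = 5.3587
(1−p)/p = 5.3587/3 = 1.7862  ⇒  p = 1/(1 + 1.7862) = 0.3589
Rj-199: 35.89%, Rj-201: 64.11%.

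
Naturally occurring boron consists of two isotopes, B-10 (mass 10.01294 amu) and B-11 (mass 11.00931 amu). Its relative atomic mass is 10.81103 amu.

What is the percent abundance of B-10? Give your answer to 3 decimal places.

19.900%

With x = fraction of B-10 (so B-11 is 1 − x):
10.01294·x + 11.00931·(1 − x) = 10.81103
(10.01294 − 11.00931)·x = 10.81103 − 11.00931
x = -0.19828 / -0.99637 = 0.19900 → 19.900% B-10, 80.100% B-11.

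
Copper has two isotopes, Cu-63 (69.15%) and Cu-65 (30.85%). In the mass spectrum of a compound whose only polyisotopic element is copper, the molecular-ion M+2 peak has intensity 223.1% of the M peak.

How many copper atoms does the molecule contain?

5

With n Cu atoms, P(M+2)/P(M) = C(n,1)·p^(n−1)q / p^n = n·q/p = n · 0.3085/0.6915.
n = 2.231 × 0.6915/0.3085 = 5.00 ≈ 5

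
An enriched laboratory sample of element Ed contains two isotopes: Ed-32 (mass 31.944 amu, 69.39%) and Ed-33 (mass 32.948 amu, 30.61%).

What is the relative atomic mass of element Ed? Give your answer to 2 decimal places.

32.25 amu

Weight each isotope mass by its fractional abundance: 0.6939 × 31.944 + 0.3061 × 32.948
= 22.1659 + 10.0854 = 32.2513 amu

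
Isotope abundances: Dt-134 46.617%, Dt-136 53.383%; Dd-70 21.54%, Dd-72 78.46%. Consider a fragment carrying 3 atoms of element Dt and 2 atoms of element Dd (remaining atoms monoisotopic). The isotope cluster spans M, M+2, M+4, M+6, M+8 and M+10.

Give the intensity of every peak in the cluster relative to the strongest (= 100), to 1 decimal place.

Element Dt pattern (n=3): 0.10130549 : 0.34802695 : 0.39853964 : 0.15212792
Element Dd pattern (n=2): 0.04639716 : 0.33800568 : 0.61559716
Convolve the two distributions (both contribute in 2-u steps):
  M: 0.10130549×0.04639716 = 0.004700
  M+2: 0.10130549×0.33800568 + 0.34802695×0.04639716 = 0.050389
  M+4: 0.10130549×0.61559716 + 0.34802695×0.33800568 + 0.39853964×0.04639716 = 0.198490
  M+6: 0.34802695×0.61559716 + 0.39853964×0.33800568 + 0.15212792×0.04639716 = 0.356011
  M+8: 0.39853964×0.61559716 + 0.15212792×0.33800568 = 0.296760
  M+10: 0.15212792×0.61559716 = 0.093650
Scale to base peak (0.356011) = 100: 1.3 : 14.2 : 55.8 : 100.0 : 83.4 : 26.3

1.3 : 14.2 : 55.8 : 100.0 : 83.4 : 26.3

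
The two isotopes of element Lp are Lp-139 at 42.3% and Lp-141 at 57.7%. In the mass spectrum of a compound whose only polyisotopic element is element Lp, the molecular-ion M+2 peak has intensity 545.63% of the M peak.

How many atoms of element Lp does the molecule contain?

For n independent Lp atoms, I(M+2)/I(M) = n · (abundance Lp-141) / (abundance Lp-139) = n · 0.577/0.423.
n = 5.4563 × 0.423/0.577 = 4.00 ≈ 4

4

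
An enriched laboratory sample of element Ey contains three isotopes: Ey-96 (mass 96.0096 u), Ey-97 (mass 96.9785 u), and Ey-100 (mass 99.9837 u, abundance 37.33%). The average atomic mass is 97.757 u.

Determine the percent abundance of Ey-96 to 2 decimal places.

The remaining 62.67% is split between Ey-96 (fraction x) and Ey-97 (fraction 0.6267 − x).
Substituting: 96.0096x + 96.9785(0.6267 − x) = 60.43308479
(96.0096 − 96.9785)x = -0.34334116  ⇒  x = 0.35436, y = 0.27234
Ey-96: 35.44%, Ey-97: 27.23%.

35.44%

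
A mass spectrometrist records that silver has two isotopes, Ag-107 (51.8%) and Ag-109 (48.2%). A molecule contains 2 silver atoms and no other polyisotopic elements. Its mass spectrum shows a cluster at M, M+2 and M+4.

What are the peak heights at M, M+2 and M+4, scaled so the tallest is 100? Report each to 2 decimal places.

Each Ag atom is independently Ag-107 (p = 0.518) or Ag-109 (q = 0.482); the cluster is the binomial expansion (p + q)^2.
P(M) = 0.518^2 = 0.268324
P(M+2) = 2 × 0.518^1 × 0.482^1 = 0.499352
P(M+4) = 0.482^2 = 0.232324
The M+2 peak is largest (0.499352); scaling to 100 gives 53.73 : 100.00 : 46.53.

53.73 : 100.00 : 46.53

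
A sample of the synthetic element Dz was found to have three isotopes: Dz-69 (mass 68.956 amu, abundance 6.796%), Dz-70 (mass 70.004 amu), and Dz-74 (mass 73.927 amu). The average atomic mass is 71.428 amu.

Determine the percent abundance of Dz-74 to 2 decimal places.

38.11%

Let x and y be the fractions of Dz-70 and Dz-74. Then x + y = 1 − 0.06796 = 0.93204 and 70.004x + 73.927y = 71.428 − 0.06796×68.956 = 66.74175024.
Substituting: 70.004x + 73.927(0.93204 − x) = 66.74175024
(70.004 − 73.927)x = -2.16117084  ⇒  x = 0.55090, y = 0.38114
Dz-70: 55.09%, Dz-74: 38.11%.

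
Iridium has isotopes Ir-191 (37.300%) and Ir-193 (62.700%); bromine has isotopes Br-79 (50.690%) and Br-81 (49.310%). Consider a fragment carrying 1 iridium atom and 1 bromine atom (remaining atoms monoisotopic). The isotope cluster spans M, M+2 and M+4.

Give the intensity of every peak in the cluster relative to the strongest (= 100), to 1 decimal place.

Iridium pattern (n=1): 0.3730 : 0.6270
Bromine pattern (n=1): 0.5069 : 0.4931
Convolve the two distributions (both contribute in 2-u steps):
  M: 0.3730×0.5069 = 0.189074
  M+2: 0.3730×0.4931 + 0.6270×0.5069 = 0.501753
  M+4: 0.6270×0.4931 = 0.309174
Scale to base peak (0.501753) = 100: 37.7 : 100.0 : 61.6

37.7 : 100.0 : 61.6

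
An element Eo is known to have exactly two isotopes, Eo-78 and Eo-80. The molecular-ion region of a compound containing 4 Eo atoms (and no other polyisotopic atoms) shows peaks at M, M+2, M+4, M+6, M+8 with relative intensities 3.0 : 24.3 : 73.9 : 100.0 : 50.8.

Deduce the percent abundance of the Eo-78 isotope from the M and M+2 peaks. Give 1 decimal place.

33.1%

Let p = fractional abundance of Eo-78. I(M+2)/I(M) = [C(4,1)·p^3·(1−p)] / p^4 = 4·(1−p)/p = 24.3/3.0 = 8.1000
(1−p)/p = 8.1000/4 = 2.0250  ⇒  p = 1/(1 + 2.0250) = 0.3306
Eo-78: 33.1%, Eo-80: 66.9%.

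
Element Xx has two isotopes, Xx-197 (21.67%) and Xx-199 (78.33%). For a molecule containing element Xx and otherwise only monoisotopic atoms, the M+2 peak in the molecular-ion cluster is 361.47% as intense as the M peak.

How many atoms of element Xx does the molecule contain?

With n Xx atoms, P(M+2)/P(M) = C(n,1)·p^(n−1)q / p^n = n·q/p = n · 0.7833/0.2167.
n = 3.6147 × 0.2167/0.7833 = 1.00 ≈ 1

1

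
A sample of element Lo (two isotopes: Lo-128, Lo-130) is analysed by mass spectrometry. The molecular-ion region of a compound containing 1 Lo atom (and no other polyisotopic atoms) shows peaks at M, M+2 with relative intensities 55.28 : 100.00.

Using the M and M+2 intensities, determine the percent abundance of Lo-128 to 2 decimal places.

35.60%

Let p = fractional abundance of Lo-128. I(M+2)/I(M) = [C(1,1)·p^0·(1−p)] / p^1 = 1·(1−p)/p = 100.00/55.28 = 1.8090
(1−p)/p = 1.8090/1 = 1.8090  ⇒  p = 1/(1 + 1.8090) = 0.3560
Lo-128: 35.60%, Lo-130: 64.40%.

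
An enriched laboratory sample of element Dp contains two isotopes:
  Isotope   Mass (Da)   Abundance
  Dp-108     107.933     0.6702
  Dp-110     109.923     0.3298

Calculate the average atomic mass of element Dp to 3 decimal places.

Average mass = Σ (abundance × isotope mass) = 0.6702 × 107.933 + 0.3298 × 109.923
= 72.3367 + 36.2526 = 108.5893 Da

108.589 Da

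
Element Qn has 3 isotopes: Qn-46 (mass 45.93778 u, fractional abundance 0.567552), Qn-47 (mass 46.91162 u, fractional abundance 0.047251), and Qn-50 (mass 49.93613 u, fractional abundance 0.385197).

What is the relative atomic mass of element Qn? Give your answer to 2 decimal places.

47.52 u

Average mass = Σ (abundance × isotope mass) = 0.567552 × 45.93778 + 0.047251 × 46.91162 + 0.385197 × 49.93613
= 26.072079 + 2.216621 + 19.235247 = 47.523947 u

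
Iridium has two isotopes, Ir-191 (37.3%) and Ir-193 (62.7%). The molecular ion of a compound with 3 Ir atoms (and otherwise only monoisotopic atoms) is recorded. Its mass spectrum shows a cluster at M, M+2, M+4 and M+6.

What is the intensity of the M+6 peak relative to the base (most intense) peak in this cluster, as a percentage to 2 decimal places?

56.03%

Term probabilities: M 0.0519, M+2 0.2617, M+4 0.4399, M+6 0.2465. Base peak = M+4.
P(M+4) = C(3,2) × 0.373^1 × 0.627^2 = 3 × 0.3730 × 0.393129 = 0.439911 (base)
P(M+6) = C(3,3) × 0.373^0 × 0.627^3 = 1 × 1.0000 × 0.24649188 = 0.246492
Relative intensity = 0.246492 / 0.439911 × 100 = 56.03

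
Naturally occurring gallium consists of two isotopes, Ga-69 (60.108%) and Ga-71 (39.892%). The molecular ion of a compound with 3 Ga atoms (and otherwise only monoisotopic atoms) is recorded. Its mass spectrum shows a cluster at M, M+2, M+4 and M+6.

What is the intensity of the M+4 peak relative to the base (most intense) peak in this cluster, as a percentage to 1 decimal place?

66.4%

Binomial terms of (0.60108 + 0.39892)^3: M 0.2172, M+2 0.4324, M+4 0.2870, M+6 0.0635 → M+2 is the base peak.
P(M+2) = C(3,1) × 0.60108^2 × 0.39892^1 = 3 × 0.36129717 × 0.39892 = 0.432386 (base)
P(M+4) = C(3,2) × 0.60108^1 × 0.39892^2 = 3 × 0.60108 × 0.15913717 = 0.286963
Relative intensity = 0.286963 / 0.432386 × 100 = 66.4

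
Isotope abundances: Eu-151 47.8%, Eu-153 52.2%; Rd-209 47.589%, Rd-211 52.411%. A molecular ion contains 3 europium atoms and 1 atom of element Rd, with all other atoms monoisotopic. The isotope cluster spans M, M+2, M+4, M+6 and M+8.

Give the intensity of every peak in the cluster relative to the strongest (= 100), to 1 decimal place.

13.9 : 60.9 : 100.0 : 73.0 : 20.0

Europium pattern (n=3): 0.10921535 : 0.35780594 : 0.39074206 : 0.14223665
Element Rd pattern (n=1): 0.47589 : 0.52411
Convolve the two distributions (both contribute in 2-u steps):
  M: 0.10921535×0.47589 = 0.051974
  M+2: 0.10921535×0.52411 + 0.35780594×0.47589 = 0.227517
  M+4: 0.35780594×0.52411 + 0.39074206×0.47589 = 0.373480
  M+6: 0.39074206×0.52411 + 0.14223665×0.47589 = 0.272481
  M+8: 0.14223665×0.52411 = 0.074548
Scale to base peak (0.373480) = 100: 13.9 : 60.9 : 100.0 : 73.0 : 20.0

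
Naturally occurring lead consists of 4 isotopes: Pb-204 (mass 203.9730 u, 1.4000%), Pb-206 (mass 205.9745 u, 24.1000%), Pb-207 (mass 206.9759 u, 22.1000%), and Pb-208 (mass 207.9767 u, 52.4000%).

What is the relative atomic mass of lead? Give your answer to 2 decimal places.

Ar = Σ fᵢ·mᵢ = 0.014000 × 203.9730 + 0.241000 × 205.9745 + 0.221000 × 206.9759 + 0.524000 × 207.9767
= 2.85562 + 49.63985 + 45.74167 + 108.97979 = 207.21693 u

207.22 u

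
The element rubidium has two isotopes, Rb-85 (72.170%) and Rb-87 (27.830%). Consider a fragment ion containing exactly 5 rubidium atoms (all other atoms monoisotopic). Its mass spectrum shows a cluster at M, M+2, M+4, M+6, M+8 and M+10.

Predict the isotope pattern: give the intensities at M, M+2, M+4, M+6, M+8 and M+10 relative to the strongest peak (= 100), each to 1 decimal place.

The 5 Rb atoms are independent, so intensities follow the terms of (0.72170 + 0.27830)^5.
P(M) = 0.72170^5 = 0.195787
P(M+2) = 5 × 0.72170^4 × 0.27830^1 = 0.377494
P(M+4) = 10 × 0.72170^3 × 0.27830^2 = 0.291136
P(M+6) = 10 × 0.72170^2 × 0.27830^3 = 0.112267
P(M+8) = 5 × 0.72170^1 × 0.27830^4 = 0.021646
P(M+10) = 0.27830^5 = 0.001669
The M+2 peak is largest (0.377494); scaling to 100 gives 51.9 : 100.0 : 77.1 : 29.7 : 5.7 : 0.4.

51.9 : 100.0 : 77.1 : 29.7 : 5.7 : 0.4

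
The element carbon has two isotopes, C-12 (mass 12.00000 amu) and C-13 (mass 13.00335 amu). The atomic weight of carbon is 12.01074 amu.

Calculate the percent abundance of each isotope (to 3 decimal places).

C-12: 98.930%, C-13: 1.070%

With x = fraction of C-12 (so C-13 is 1 − x):
12.00000·x + 13.00335·(1 − x) = 12.01074
(12.00000 − 13.00335)·x = 12.01074 − 13.00335
x = -0.99261 / -1.00335 = 0.98930 → 98.930% C-12, 1.070% C-13.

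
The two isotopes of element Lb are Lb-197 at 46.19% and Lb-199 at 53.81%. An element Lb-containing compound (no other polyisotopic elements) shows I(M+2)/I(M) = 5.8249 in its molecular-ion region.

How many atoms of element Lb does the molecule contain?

5

For n independent Lb atoms, I(M+2)/I(M) = n · (abundance Lb-199) / (abundance Lb-197) = n · 0.5381/0.4619.
n = 5.8249 × 0.4619/0.5381 = 5.00 ≈ 5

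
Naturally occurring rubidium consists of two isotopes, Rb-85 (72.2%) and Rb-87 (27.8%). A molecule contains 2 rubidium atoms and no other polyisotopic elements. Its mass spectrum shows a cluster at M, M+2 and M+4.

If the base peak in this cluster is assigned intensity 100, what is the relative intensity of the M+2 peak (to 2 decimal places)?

77.01

Term probabilities: M 0.5213, M+2 0.4014, M+4 0.0773. Base peak = M.
P(M) = C(2,0) × 0.722^2 × 0.278^0 = 1 × 0.521284 × 1.0000 = 0.521284 (base)
P(M+2) = C(2,1) × 0.722^1 × 0.278^1 = 2 × 0.7220 × 0.2780 = 0.401432
Relative intensity = 0.401432 / 0.521284 × 100 = 77.01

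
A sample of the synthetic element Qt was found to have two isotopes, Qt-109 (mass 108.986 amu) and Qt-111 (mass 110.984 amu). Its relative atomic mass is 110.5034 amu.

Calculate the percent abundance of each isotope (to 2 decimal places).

Qt-109: 24.05%, Qt-111: 75.95%

With x = fraction of Qt-109 (so Qt-111 is 1 − x):
108.986·x + 110.984·(1 − x) = 110.5034
(108.986 − 110.984)·x = 110.5034 − 110.984
x = -0.4806 / -1.998 = 0.24054 → 24.05% Qt-109, 75.95% Qt-111.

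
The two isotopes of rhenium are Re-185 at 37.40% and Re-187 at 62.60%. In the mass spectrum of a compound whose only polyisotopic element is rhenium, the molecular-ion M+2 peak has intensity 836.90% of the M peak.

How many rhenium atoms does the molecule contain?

5

With n Re atoms, P(M+2)/P(M) = C(n,1)·p^(n−1)q / p^n = n·q/p = n · 0.6260/0.3740.
n = 8.3690 × 0.3740/0.6260 = 5.00 ≈ 5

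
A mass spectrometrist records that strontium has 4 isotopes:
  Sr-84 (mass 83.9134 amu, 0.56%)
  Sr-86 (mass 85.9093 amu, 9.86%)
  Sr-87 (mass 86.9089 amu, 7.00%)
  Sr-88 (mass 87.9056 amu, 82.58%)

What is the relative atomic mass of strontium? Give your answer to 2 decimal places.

Ar = Σ fᵢ·mᵢ = 0.0056 × 83.9134 + 0.0986 × 85.9093 + 0.0700 × 86.9089 + 0.8258 × 87.9056
= 0.46992 + 8.47066 + 6.08362 + 72.59244 = 87.61664 amu

87.62 amu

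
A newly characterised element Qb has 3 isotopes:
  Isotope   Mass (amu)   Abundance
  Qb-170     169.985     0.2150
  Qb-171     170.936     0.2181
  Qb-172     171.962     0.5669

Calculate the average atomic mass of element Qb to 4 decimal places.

171.3132 amu

Ar = Σ fᵢ·mᵢ = 0.2150 × 169.985 + 0.2181 × 170.936 + 0.5669 × 171.962
= 36.54678 + 37.28114 + 97.48526 = 171.31318 amu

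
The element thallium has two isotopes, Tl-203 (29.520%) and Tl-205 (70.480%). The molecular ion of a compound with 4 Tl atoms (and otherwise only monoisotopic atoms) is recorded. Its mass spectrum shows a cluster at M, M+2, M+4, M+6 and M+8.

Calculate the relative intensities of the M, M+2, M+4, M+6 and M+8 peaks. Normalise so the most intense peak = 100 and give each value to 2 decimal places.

Each Tl atom is independently Tl-203 (p = 0.29520) or Tl-205 (q = 0.70480); the cluster is the binomial expansion (p + q)^4.
P(M) = 0.29520^4 = 0.007594
P(M+2) = 4 × 0.29520^3 × 0.70480^1 = 0.072523
P(M+4) = 6 × 0.29520^2 × 0.70480^2 = 0.259726
P(M+6) = 4 × 0.29520^1 × 0.70480^3 = 0.413403
P(M+8) = 0.70480^4 = 0.246754
The M+6 peak is largest (0.413403); scaling to 100 gives 1.84 : 17.54 : 62.83 : 100.00 : 59.69.

1.84 : 17.54 : 62.83 : 100.00 : 59.69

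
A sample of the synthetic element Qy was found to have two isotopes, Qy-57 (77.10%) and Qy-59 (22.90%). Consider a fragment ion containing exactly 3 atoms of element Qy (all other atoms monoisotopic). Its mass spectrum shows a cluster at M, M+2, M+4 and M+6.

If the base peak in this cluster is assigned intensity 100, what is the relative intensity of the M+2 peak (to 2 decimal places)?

89.11

Term probabilities: M 0.4583, M+2 0.4084, M+4 0.1213, M+6 0.0120. Base peak = M.
P(M) = C(3,0) × 0.7710^3 × 0.2290^0 = 1 × 0.45831401 × 1.0000 = 0.458314 (base)
P(M+2) = C(3,1) × 0.7710^2 × 0.2290^1 = 3 × 0.594441 × 0.2290 = 0.408381
Relative intensity = 0.408381 / 0.458314 × 100 = 89.11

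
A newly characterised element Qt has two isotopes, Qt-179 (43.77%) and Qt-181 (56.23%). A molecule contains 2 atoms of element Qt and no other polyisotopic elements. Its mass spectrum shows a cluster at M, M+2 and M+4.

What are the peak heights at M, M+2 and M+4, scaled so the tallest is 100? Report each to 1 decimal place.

Expanding (0.4377 + 0.5623)^2:
P(M) = 0.4377^2 = 0.191581
P(M+2) = 2 × 0.4377^1 × 0.5623^1 = 0.492237
P(M+4) = 0.5623^2 = 0.316181
The M+2 peak is largest (0.492237); scaling to 100 gives 38.9 : 100.0 : 64.2.

38.9 : 100.0 : 64.2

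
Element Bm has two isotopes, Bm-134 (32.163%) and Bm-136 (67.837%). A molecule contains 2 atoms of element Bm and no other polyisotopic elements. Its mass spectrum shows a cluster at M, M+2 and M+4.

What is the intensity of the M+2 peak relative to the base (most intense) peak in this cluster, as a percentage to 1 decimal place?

94.8%

(0.32163 + 0.67837)^2 gives M 0.1034, M+2 0.4364, M+4 0.4602; the largest is M+4.
P(M+4) = C(2,2) × 0.32163^0 × 0.67837^2 = 1 × 1.0000 × 0.46018586 = 0.460186 (base)
P(M+2) = C(2,1) × 0.32163^1 × 0.67837^1 = 2 × 0.32163 × 0.67837 = 0.436368
Relative intensity = 0.436368 / 0.460186 × 100 = 94.8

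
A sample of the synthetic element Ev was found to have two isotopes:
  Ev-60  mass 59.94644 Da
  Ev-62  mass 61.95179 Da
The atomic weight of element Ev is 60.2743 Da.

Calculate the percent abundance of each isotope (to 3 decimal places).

With x = fraction of Ev-60 (so Ev-62 is 1 − x):
59.94644·x + 61.95179·(1 − x) = 60.2743
(59.94644 − 61.95179)·x = 60.2743 − 61.95179
x = -1.67749 / -2.00535 = 0.83651 → 83.651% Ev-60, 16.349% Ev-62.

Ev-60: 83.651%, Ev-62: 16.349%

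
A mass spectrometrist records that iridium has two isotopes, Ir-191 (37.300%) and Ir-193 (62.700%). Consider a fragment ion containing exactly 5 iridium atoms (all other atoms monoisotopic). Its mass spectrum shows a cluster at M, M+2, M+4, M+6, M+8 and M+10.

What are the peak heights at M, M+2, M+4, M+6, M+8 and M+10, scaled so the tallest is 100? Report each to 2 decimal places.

2.11 : 17.70 : 59.49 : 100.00 : 84.05 : 28.26

Expanding (0.37300 + 0.62700)^5:
P(M) = 0.37300^5 = 0.007220
P(M+2) = 5 × 0.37300^4 × 0.62700^1 = 0.060684
P(M+4) = 10 × 0.37300^3 × 0.62700^2 = 0.204015
P(M+6) = 10 × 0.37300^2 × 0.62700^3 = 0.342942
P(M+8) = 5 × 0.37300^1 × 0.62700^4 = 0.288237
P(M+10) = 0.62700^5 = 0.096903
The M+6 peak is largest (0.342942); scaling to 100 gives 2.11 : 17.70 : 59.49 : 100.00 : 84.05 : 28.26.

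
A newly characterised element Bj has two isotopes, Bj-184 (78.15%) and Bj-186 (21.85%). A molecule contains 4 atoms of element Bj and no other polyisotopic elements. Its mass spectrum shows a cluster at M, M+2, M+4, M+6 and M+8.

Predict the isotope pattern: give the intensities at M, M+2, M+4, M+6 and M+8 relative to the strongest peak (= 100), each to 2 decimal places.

Each Bj atom is independently Bj-184 (p = 0.7815) or Bj-186 (q = 0.2185); the cluster is the binomial expansion (p + q)^4.
P(M) = 0.7815^4 = 0.373006
P(M+2) = 4 × 0.7815^3 × 0.2185^1 = 0.417156
P(M+4) = 6 × 0.7815^2 × 0.2185^2 = 0.174949
P(M+6) = 4 × 0.7815^1 × 0.2185^3 = 0.032609
P(M+8) = 0.2185^4 = 0.002279
The M+2 peak is largest (0.417156); scaling to 100 gives 89.42 : 100.00 : 41.94 : 7.82 : 0.55.

89.42 : 100.00 : 41.94 : 7.82 : 0.55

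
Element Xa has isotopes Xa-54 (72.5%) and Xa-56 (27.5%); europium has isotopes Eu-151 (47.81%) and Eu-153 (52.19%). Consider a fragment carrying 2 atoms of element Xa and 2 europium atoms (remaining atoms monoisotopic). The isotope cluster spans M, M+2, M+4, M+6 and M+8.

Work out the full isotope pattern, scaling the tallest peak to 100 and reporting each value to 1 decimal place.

33.4 : 98.3 : 100.0 : 40.7 : 5.7

Element Xa pattern (n=2): 0.525625 : 0.39875 : 0.075625
Europium pattern (n=2): 0.22857961 : 0.49904078 : 0.27237961
Convolve the two distributions (both contribute in 2-u steps):
  M: 0.525625×0.22857961 = 0.120147
  M+2: 0.525625×0.49904078 + 0.39875×0.22857961 = 0.353454
  M+4: 0.525625×0.27237961 + 0.39875×0.49904078 + 0.075625×0.22857961 = 0.359448
  M+6: 0.39875×0.27237961 + 0.075625×0.49904078 = 0.146351
  M+8: 0.075625×0.27237961 = 0.020599
Scale to base peak (0.359448) = 100: 33.4 : 98.3 : 100.0 : 40.7 : 5.7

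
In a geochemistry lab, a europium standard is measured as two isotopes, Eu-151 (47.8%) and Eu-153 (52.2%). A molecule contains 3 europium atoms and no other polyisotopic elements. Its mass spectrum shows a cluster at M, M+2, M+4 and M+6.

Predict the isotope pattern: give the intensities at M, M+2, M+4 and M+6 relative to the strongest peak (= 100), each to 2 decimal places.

27.95 : 91.57 : 100.00 : 36.40

The 3 Eu atoms are independent, so intensities follow the terms of (0.478 + 0.522)^3.
P(M) = 0.478^3 = 0.109215
P(M+2) = 3 × 0.478^2 × 0.522^1 = 0.357806
P(M+4) = 3 × 0.478^1 × 0.522^2 = 0.390742
P(M+6) = 0.522^3 = 0.142237
The M+4 peak is largest (0.390742); scaling to 100 gives 27.95 : 91.57 : 100.00 : 36.40.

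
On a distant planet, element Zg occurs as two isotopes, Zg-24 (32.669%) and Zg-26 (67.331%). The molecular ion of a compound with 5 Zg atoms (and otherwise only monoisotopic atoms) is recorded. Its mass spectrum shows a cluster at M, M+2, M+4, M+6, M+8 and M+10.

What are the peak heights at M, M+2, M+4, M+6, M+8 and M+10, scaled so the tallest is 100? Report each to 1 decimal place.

The 5 Zg atoms are independent, so intensities follow the terms of (0.32669 + 0.67331)^5.
P(M) = 0.32669^5 = 0.003721
P(M+2) = 5 × 0.32669^4 × 0.67331^1 = 0.038347
P(M+4) = 10 × 0.32669^3 × 0.67331^2 = 0.158066
P(M+6) = 10 × 0.32669^2 × 0.67331^3 = 0.325774
P(M+8) = 5 × 0.32669^1 × 0.67331^4 = 0.335711
P(M+10) = 0.67331^5 = 0.138381
The M+8 peak is largest (0.335711); scaling to 100 gives 1.1 : 11.4 : 47.1 : 97.0 : 100.0 : 41.2.

1.1 : 11.4 : 47.1 : 97.0 : 100.0 : 41.2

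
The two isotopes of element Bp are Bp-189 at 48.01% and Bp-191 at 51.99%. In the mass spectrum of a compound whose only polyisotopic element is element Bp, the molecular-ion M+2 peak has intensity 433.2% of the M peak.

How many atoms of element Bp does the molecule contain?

For n independent Bp atoms, I(M+2)/I(M) = n · (abundance Bp-191) / (abundance Bp-189) = n · 0.5199/0.4801.
n = 4.332 × 0.4801/0.5199 = 4.00 ≈ 4

4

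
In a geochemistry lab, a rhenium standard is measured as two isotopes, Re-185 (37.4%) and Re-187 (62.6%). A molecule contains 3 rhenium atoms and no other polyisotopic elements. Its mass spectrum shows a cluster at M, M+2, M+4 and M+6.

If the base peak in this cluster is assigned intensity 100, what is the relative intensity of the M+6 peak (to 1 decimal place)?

55.8

(0.374 + 0.626)^3 gives M 0.0523, M+2 0.2627, M+4 0.4397, M+6 0.2453; the largest is M+4.
P(M+4) = C(3,2) × 0.374^1 × 0.626^2 = 3 × 0.3740 × 0.391876 = 0.439685 (base)
P(M+6) = C(3,3) × 0.374^0 × 0.626^3 = 1 × 1.0000 × 0.24531438 = 0.245314
Relative intensity = 0.245314 / 0.439685 × 100 = 55.8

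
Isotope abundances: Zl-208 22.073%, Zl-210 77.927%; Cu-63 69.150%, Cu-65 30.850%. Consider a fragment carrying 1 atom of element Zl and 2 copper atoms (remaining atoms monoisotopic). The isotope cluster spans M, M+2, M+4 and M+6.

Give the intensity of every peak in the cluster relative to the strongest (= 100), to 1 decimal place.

Element Zl pattern (n=1): 0.22073 : 0.77927
Copper pattern (n=2): 0.47817225 : 0.4266555 : 0.09517225
Convolve the two distributions (both contribute in 2-u steps):
  M: 0.22073×0.47817225 = 0.105547
  M+2: 0.22073×0.4266555 + 0.77927×0.47817225 = 0.466801
  M+4: 0.22073×0.09517225 + 0.77927×0.4266555 = 0.353487
  M+6: 0.77927×0.09517225 = 0.074165
Scale to base peak (0.466801) = 100: 22.6 : 100.0 : 75.7 : 15.9

22.6 : 100.0 : 75.7 : 15.9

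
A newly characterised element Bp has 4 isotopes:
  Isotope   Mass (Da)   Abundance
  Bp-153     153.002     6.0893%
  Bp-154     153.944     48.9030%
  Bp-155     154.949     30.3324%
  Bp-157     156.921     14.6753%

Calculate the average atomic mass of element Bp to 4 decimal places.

154.6284 Da

Ar = Σ fᵢ·mᵢ = 0.060893 × 153.002 + 0.489030 × 153.944 + 0.303324 × 154.949 + 0.146753 × 156.921
= 9.31675 + 75.28323 + 46.99975 + 23.02863 = 154.62836 Da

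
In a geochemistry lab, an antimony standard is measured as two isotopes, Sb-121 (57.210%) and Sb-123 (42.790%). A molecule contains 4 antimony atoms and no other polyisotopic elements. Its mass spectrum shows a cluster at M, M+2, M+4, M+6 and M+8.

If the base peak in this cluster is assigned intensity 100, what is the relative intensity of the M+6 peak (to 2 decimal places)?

49.86

Binomial terms of (0.57210 + 0.42790)^4: M 0.1071, M+2 0.3205, M+4 0.3596, M+6 0.1793, M+8 0.0335 → M+4 is the base peak.
P(M+4) = C(4,2) × 0.57210^2 × 0.42790^2 = 6 × 0.32729841 × 0.18309841 = 0.359567 (base)
P(M+6) = C(4,3) × 0.57210^1 × 0.42790^3 = 4 × 0.5721 × 0.07834781 = 0.179291
Relative intensity = 0.179291 / 0.359567 × 100 = 49.86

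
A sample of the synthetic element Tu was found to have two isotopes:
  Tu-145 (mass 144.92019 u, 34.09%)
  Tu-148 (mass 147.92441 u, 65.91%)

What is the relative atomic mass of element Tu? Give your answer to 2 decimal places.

The abundance-weighted mean is 0.3409 × 144.92019 + 0.6591 × 147.92441
= 49.403293 + 97.496979 = 146.900272 u

146.90 u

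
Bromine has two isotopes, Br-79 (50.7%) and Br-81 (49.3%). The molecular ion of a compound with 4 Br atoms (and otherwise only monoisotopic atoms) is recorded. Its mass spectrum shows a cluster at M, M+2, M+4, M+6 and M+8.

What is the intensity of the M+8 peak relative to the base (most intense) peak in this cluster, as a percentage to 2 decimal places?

15.76%

Term probabilities: M 0.0661, M+2 0.2570, M+4 0.3749, M+6 0.2430, M+8 0.0591. Base peak = M+4.
P(M+4) = C(4,2) × 0.507^2 × 0.493^2 = 6 × 0.257049 × 0.243049 = 0.374853 (base)
P(M+8) = C(4,4) × 0.507^0 × 0.493^4 = 1 × 1.0000 × 0.05907282 = 0.059073
Relative intensity = 0.059073 / 0.374853 × 100 = 15.76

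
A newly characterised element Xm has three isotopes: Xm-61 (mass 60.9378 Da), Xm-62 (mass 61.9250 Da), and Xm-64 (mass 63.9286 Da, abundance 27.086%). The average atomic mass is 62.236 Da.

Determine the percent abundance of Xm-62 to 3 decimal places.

49.444%

The remaining 72.914% is split between Xm-61 (fraction x) and Xm-62 (fraction 0.72914 − x).
Substituting: 60.9378x + 61.9250(0.72914 − x) = 44.920299404
(60.9378 − 61.9250)x = -0.231695096  ⇒  x = 0.23470, y = 0.49444
Xm-61: 23.470%, Xm-62: 49.444%.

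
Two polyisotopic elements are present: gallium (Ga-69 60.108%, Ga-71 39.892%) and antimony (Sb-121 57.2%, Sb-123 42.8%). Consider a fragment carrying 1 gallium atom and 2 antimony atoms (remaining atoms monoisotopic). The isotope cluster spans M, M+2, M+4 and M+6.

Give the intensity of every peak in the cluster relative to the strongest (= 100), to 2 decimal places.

46.29 : 100.00 : 71.90 : 17.20

Gallium pattern (n=1): 0.60108 : 0.39892
Antimony pattern (n=2): 0.327184 : 0.489632 : 0.183184
Convolve the two distributions (both contribute in 2-u steps):
  M: 0.60108×0.327184 = 0.196664
  M+2: 0.60108×0.489632 + 0.39892×0.327184 = 0.424828
  M+4: 0.60108×0.183184 + 0.39892×0.489632 = 0.305432
  M+6: 0.39892×0.183184 = 0.073076
Scale to base peak (0.424828) = 100: 46.29 : 100.00 : 71.90 : 17.20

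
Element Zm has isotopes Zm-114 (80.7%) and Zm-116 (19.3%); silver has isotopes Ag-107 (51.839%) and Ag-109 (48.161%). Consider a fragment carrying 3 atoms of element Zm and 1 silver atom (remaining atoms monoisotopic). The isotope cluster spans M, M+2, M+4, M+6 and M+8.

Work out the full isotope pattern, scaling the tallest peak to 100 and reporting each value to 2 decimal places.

Element Zm pattern (n=3): 0.52555794 : 0.37707317 : 0.09017983 : 0.00718906
Silver pattern (n=1): 0.51839 : 0.48161
Convolve the two distributions (both contribute in 2-u steps):
  M: 0.52555794×0.51839 = 0.272444
  M+2: 0.52555794×0.48161 + 0.37707317×0.51839 = 0.448585
  M+4: 0.37707317×0.48161 + 0.09017983×0.51839 = 0.228351
  M+6: 0.09017983×0.48161 + 0.00718906×0.51839 = 0.047158
  M+8: 0.00718906×0.48161 = 0.003462
Scale to base peak (0.448585) = 100: 60.73 : 100.00 : 50.90 : 10.51 : 0.77

60.73 : 100.00 : 50.90 : 10.51 : 0.77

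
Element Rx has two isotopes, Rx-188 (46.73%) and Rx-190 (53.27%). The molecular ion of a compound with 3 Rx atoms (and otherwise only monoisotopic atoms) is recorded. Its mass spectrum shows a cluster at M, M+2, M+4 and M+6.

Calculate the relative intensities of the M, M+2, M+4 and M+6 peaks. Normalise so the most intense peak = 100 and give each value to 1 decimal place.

Each Rx atom is independently Rx-188 (p = 0.4673) or Rx-190 (q = 0.5327); the cluster is the binomial expansion (p + q)^3.
P(M) = 0.4673^3 = 0.102044
P(M+2) = 3 × 0.4673^2 × 0.5327^1 = 0.348976
P(M+4) = 3 × 0.4673^1 × 0.5327^2 = 0.397816
P(M+6) = 0.5327^3 = 0.151164
The M+4 peak is largest (0.397816); scaling to 100 gives 25.7 : 87.7 : 100.0 : 38.0.

25.7 : 87.7 : 100.0 : 38.0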